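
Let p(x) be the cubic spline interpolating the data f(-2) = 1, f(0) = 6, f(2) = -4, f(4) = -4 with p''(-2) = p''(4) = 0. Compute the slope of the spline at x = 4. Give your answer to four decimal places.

Write M_i for p''(x_i). With h_i = 2, 2, 2 and divided differences Δ_i = 5/2, -5, 0, the continuity of p' gives the tridiagonal system
  2·M_0 + 8·M_1 + 2·M_2 = 6(Δ_1 - Δ_0) = -45
  2·M_1 + 8·M_2 + 2·M_3 = 6(Δ_2 - Δ_1) = 30
Natural end conditions: M_0 = M_3 = 0.
Hence M_0 = 0, M_1 = -7, M_2 = 11/2, M_3 = 0.
On [2, 4], p'(x) = b_2 + 2c_2·(x - 2) + 3d_2·(x - 2)² with b_2 = Δ_2 - h_2(2M_2 + M_3)/6 = -11/3, c_2 = M_2/2 = 11/4, d_2 = (M_3 - M_2)/(6h_2) = -11/24. So p'(4) = 11/6.

1.8333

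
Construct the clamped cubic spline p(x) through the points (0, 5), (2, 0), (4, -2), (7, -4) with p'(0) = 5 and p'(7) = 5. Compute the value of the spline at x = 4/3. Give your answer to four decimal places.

3.0941

Write σ_i for p''(x_i). With h_i = 2, 2, 3 and divided differences Δ_i = -5/2, -1, -2/3, the continuity of p' gives the tridiagonal system
  2·σ_0 + 8·σ_1 + 2·σ_2 = 6(Δ_1 - Δ_0) = 9
  2·σ_1 + 10·σ_2 + 3·σ_3 = 6(Δ_2 - Δ_1) = 2
Clamped end conditions give two more equations: 2h_0·σ_0 + h_0·σ_1 = 6(Δ_0 - p'(0)) = -45 and h_2·σ_2 + 2h_2·σ_3 = 6(p'(7) - Δ_2) = 34.
Solving: σ_0 = -1031/74, σ_1 = 397/74, σ_2 = -112/37, σ_3 = 797/111.
On [0, 2], p(x) = 5 + 5·x - 1031/148·x² + 119/74·x³.
With x = 4/3: p(4/3) = 3091/999.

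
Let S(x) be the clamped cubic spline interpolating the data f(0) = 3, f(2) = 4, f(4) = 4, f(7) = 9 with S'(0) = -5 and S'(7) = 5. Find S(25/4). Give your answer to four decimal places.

With M_i denoting the second derivative at x_i, h_i = 2, 2, 3, and Δ_i = (y_(i+1) − y_i)/h_i = 1/2, 0, 5/3:
  2·M_0 + 8·M_1 + 2·M_2 = 6(Δ_1 - Δ_0) = -3
  2·M_1 + 10·M_2 + 3·M_3 = 6(Δ_2 - Δ_1) = 10
Clamped end conditions give two more equations: 2h_0·M_0 + h_0·M_1 = 6(Δ_0 - S'(0)) = 33 and h_2·M_2 + 2h_2·M_3 = 6(S'(7) - Δ_2) = 20.
Solving: M_0 = 721/74, M_1 = -221/74, M_2 = 26/37, M_3 = 331/111.
On [4, 7], S(x) = 4 - 39/74·(x - 4) + 13/37·(x - 4)² + 253/1998·(x - 4)³.
With (x - 4) = 9/4: S(25/4) = 28583/4736.

6.0353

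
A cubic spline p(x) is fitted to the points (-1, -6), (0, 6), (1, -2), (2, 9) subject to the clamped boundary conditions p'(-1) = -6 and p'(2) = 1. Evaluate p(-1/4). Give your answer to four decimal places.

Write m_i for p''(x_i). With h_i = 1, 1, 1 and divided differences Δ_i = 12, -8, 11, the continuity of p' gives the tridiagonal system
  1·m_0 + 4·m_1 + 1·m_2 = 6(Δ_1 - Δ_0) = -120
  1·m_1 + 4·m_2 + 1·m_3 = 6(Δ_2 - Δ_1) = 114
Clamped end conditions give two more equations: 2h_0·m_0 + h_0·m_1 = 6(Δ_0 - p'(-1)) = 108 and h_2·m_2 + 2h_2·m_3 = 6(p'(2) - Δ_2) = -60.
Forward elimination and back-substitution give m_0 = 1312/15, m_1 = -1004/15, m_2 = 904/15, m_3 = -902/15.
On [-1, 0], p(x) = -6 - 6·(x + 1) + 656/15·(x + 1)² - 386/15·(x + 1)³.
With (x + 1) = 3/4: p(-1/4) = 519/160.

3.2438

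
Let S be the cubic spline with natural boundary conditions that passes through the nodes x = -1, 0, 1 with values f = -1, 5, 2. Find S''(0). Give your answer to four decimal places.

-13.5000

With σ_i denoting the second derivative at x_i, h_i = 1, 1, and Δ_i = (y_(i+1) − y_i)/h_i = 6, -3:
  1·σ_0 + 4·σ_1 + 1·σ_2 = 6(Δ_1 - Δ_0) = -54
Natural end conditions: σ_0 = σ_2 = 0.
Forward elimination and back-substitution give σ_0 = 0, σ_1 = -27/2, σ_2 = 0.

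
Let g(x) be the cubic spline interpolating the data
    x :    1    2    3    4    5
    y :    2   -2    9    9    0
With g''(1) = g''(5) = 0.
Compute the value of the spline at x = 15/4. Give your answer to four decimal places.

Write M_i for g''(x_i). With h_i = 1, 1, 1, 1 and divided differences Δ_i = -4, 11, 0, -9, the continuity of g' gives the tridiagonal system
  1·M_0 + 4·M_1 + 1·M_2 = 6(Δ_1 - Δ_0) = 90
  1·M_1 + 4·M_2 + 1·M_3 = 6(Δ_2 - Δ_1) = -66
  1·M_2 + 4·M_3 + 1·M_4 = 6(Δ_3 - Δ_2) = -54
Natural end conditions: M_0 = M_4 = 0.
Hence M_0 = 0, M_1 = 195/7, M_2 = -150/7, M_3 = -57/7, M_4 = 0.
On [3, 4], g(x) = 9 + 17/2·(x - 3) - 75/7·(x - 3)² + 31/14·(x - 3)³.
With (x - 3) = 3/4: g(15/4) = 9213/896.

10.2824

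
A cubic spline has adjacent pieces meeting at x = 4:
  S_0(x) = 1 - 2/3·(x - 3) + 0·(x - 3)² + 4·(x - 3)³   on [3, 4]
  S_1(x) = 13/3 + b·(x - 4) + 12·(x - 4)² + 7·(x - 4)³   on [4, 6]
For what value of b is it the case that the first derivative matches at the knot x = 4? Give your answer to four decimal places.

S_0'(x) = -2/3 + 0·(x - 3) + 12·(x - 3)², so S_0'(4) = 34/3. On the right, S_1'(4) = b, so b = 34/3.

11.3333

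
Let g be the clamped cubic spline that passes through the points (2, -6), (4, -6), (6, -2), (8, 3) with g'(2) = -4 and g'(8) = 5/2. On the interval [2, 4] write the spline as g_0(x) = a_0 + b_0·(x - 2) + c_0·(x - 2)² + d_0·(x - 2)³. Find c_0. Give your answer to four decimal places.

Put M_i = g'' at the i-th knot. Here h = (2, 2, 2) and Δ = (0, 2, 5/2), so the interior equations h_(i-1)·M_(i-1) + 2(h_(i-1)+h_i)·M_i + h_i·M_(i+1) = 6(Δ_i − Δ_(i-1)) read
  2·M_0 + 8·M_1 + 2·M_2 = 6(Δ_1 - Δ_0) = 12
  2·M_1 + 8·M_2 + 2·M_3 = 6(Δ_2 - Δ_1) = 3
Clamped end conditions give two more equations: 2h_0·M_0 + h_0·M_1 = 6(Δ_0 - g'(2)) = 24 and h_2·M_2 + 2h_2·M_3 = 6(g'(8) - Δ_2) = 0.
Hence M_0 = 91/15, M_1 = -2/15, M_2 = 7/15, M_3 = -7/30.
On [2, 4], with g_0(x) = a_0 + b_0·(x - 2) + c_0·(x - 2)² + d_0·(x - 2)³: c_0 = M_0/2 = 91/30, d_0 = (M_1 - M_0)/(6h_0) = -31/60, b_0 = Δ_0 - h_0(2M_0 + M_1)/6 = -4.

3.0333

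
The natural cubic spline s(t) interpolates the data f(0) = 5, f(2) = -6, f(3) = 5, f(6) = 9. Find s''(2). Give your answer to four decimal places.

18.0851

With M_i denoting the second derivative at x_i, h_i = 2, 1, 3, and Δ_i = (y_(i+1) − y_i)/h_i = -11/2, 11, 4/3:
  2·M_0 + 6·M_1 + 1·M_2 = 6(Δ_1 - Δ_0) = 99
  1·M_1 + 8·M_2 + 3·M_3 = 6(Δ_2 - Δ_1) = -58
Natural end conditions: M_0 = M_3 = 0.
Solving: M_0 = 0, M_1 = 850/47, M_2 = -447/47, M_3 = 0.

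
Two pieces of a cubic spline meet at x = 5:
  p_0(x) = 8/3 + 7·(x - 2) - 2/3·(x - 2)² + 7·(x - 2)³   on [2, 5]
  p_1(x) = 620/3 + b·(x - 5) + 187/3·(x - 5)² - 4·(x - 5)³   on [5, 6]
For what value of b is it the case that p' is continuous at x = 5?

p_0'(x) = 7 - 4/3·(x - 2) + 21·(x - 2)², so p_0'(5) = 192. On the right, p_1'(5) = b, so b = 192.

192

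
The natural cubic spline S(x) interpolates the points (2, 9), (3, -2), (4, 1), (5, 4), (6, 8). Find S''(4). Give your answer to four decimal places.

-6.4286

Put m_i = S'' at the i-th knot. Here h = (1, 1, 1, 1) and Δ = (-11, 3, 3, 4), so the interior equations h_(i-1)·m_(i-1) + 2(h_(i-1)+h_i)·m_i + h_i·m_(i+1) = 6(Δ_i − Δ_(i-1)) read
  1·m_0 + 4·m_1 + 1·m_2 = 6(Δ_1 - Δ_0) = 84
  1·m_1 + 4·m_2 + 1·m_3 = 6(Δ_2 - Δ_1) = 0
  1·m_2 + 4·m_3 + 1·m_4 = 6(Δ_3 - Δ_2) = 6
Natural end conditions: m_0 = m_4 = 0.
Solving the tridiagonal system: m_0 = 0, m_1 = 633/28, m_2 = -45/7, m_3 = 87/28, m_4 = 0.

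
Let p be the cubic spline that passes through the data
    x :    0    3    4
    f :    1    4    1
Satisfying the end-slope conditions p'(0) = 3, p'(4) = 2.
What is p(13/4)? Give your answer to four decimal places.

2.8574

Put M_i = p'' at the i-th knot. Here h = (3, 1) and Δ = (1, -3), so the interior equations h_(i-1)·M_(i-1) + 2(h_(i-1)+h_i)·M_i + h_i·M_(i+1) = 6(Δ_i − Δ_(i-1)) read
  3·M_0 + 8·M_1 + 1·M_2 = 6(Δ_1 - Δ_0) = -24
Clamped end conditions give two more equations: 2h_0·M_0 + h_0·M_1 = 6(Δ_0 - p'(0)) = -12 and h_1·M_1 + 2h_1·M_2 = 6(p'(4) - Δ_1) = 30.
Hence M_0 = 3/4, M_1 = -11/2, M_2 = 71/4.
On [3, 4], p(x) = 4 - 33/8·(x - 3) - 11/4·(x - 3)² + 31/8·(x - 3)³.
With (x - 3) = 1/4: p(13/4) = 1463/512.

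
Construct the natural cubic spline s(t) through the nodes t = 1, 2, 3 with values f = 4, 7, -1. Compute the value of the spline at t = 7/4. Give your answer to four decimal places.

7.1523

Put m_i = s'' at the i-th knot. Here h = (1, 1) and Δ = (3, -8), so the interior equations h_(i-1)·m_(i-1) + 2(h_(i-1)+h_i)·m_i + h_i·m_(i+1) = 6(Δ_i − Δ_(i-1)) read
  1·m_0 + 4·m_1 + 1·m_2 = 6(Δ_1 - Δ_0) = -66
Natural end conditions: m_0 = m_2 = 0.
Solving: m_0 = 0, m_1 = -33/2, m_2 = 0.
On [1, 2], s(t) = 4 + 23/4·(t - 1) + 0·(t - 1)² - 11/4·(t - 1)³.
With (t - 1) = 3/4: s(7/4) = 1831/256.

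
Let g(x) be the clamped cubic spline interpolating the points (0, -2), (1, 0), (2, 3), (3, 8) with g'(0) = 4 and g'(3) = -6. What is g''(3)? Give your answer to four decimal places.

-39.4667

Write m_i for g''(x_i). With h_i = 1, 1, 1 and divided differences Δ_i = 2, 3, 5, the continuity of g' gives the tridiagonal system
  1·m_0 + 4·m_1 + 1·m_2 = 6(Δ_1 - Δ_0) = 6
  1·m_1 + 4·m_2 + 1·m_3 = 6(Δ_2 - Δ_1) = 12
Clamped end conditions give two more equations: 2h_0·m_0 + h_0·m_1 = 6(Δ_0 - g'(0)) = -12 and h_2·m_2 + 2h_2·m_3 = 6(g'(3) - Δ_2) = -66.
Hence m_0 = -88/15, m_1 = -4/15, m_2 = 194/15, m_3 = -592/15.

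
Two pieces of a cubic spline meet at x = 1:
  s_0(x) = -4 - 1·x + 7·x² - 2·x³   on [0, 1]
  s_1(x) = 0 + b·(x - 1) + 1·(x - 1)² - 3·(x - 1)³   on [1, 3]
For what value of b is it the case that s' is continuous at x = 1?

7

s_0'(x) = -1 + 14·x - 6·x², so s_0'(1) = 7. On the right, s_1'(1) = b, so b = 7.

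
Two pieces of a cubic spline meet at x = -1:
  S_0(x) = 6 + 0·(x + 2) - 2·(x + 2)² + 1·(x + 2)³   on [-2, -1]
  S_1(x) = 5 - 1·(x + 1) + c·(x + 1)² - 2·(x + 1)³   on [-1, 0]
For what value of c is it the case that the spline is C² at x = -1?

1

S_0''(x) = -4 + 6·(x + 2), so S_0''(-1) = 2. On the right, S_1''(-1) = 2c, so c = 1.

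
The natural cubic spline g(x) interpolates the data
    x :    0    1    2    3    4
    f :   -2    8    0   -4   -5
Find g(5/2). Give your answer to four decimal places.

Write M_i for g''(x_i). With h_i = 1, 1, 1, 1 and divided differences Δ_i = 10, -8, -4, -1, the continuity of g' gives the tridiagonal system
  1·M_0 + 4·M_1 + 1·M_2 = 6(Δ_1 - Δ_0) = -108
  1·M_1 + 4·M_2 + 1·M_3 = 6(Δ_2 - Δ_1) = 24
  1·M_2 + 4·M_3 + 1·M_4 = 6(Δ_3 - Δ_2) = 18
Natural end conditions: M_0 = M_4 = 0.
Solving: M_0 = 0, M_1 = -849/28, M_2 = 93/7, M_3 = 33/28, M_4 = 0.
On [2, 3], g(x) = 0 - 69/8·(x - 2) + 93/14·(x - 2)² - 113/56·(x - 2)³.
With (x - 2) = 1/2: g(5/2) = -1301/448.

-2.9040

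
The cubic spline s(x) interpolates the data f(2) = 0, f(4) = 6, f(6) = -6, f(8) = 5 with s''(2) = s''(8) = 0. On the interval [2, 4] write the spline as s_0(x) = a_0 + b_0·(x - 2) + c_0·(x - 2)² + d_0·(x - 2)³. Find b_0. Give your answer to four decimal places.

6.1667

With M_i denoting the second derivative at x_i, h_i = 2, 2, 2, and Δ_i = (y_(i+1) − y_i)/h_i = 3, -6, 11/2:
  2·M_0 + 8·M_1 + 2·M_2 = 6(Δ_1 - Δ_0) = -54
  2·M_1 + 8·M_2 + 2·M_3 = 6(Δ_2 - Δ_1) = 69
Natural end conditions: M_0 = M_3 = 0.
Hence M_0 = 0, M_1 = -19/2, M_2 = 11, M_3 = 0.
On [2, 4], with s_0(x) = a_0 + b_0·(x - 2) + c_0·(x - 2)² + d_0·(x - 2)³: c_0 = M_0/2 = 0, d_0 = (M_1 - M_0)/(6h_0) = -19/24, b_0 = Δ_0 - h_0(2M_0 + M_1)/6 = 37/6.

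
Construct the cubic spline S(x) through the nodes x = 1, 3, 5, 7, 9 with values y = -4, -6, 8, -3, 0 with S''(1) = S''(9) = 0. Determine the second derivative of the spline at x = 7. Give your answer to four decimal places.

Write m_i for S''(x_i). With h_i = 2, 2, 2, 2 and divided differences Δ_i = -1, 7, -11/2, 3/2, the continuity of S' gives the tridiagonal system
  2·m_0 + 8·m_1 + 2·m_2 = 6(Δ_1 - Δ_0) = 48
  2·m_1 + 8·m_2 + 2·m_3 = 6(Δ_2 - Δ_1) = -75
  2·m_2 + 8·m_3 + 2·m_4 = 6(Δ_3 - Δ_2) = 42
Natural end conditions: m_0 = m_4 = 0.
Solving: m_0 = 0, m_1 = 531/56, m_2 = -195/14, m_3 = 489/56, m_4 = 0.

8.7321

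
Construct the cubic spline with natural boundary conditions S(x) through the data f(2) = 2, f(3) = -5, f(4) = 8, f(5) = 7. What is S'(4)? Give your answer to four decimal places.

Write σ_i for S''(x_i). With h_i = 1, 1, 1 and divided differences Δ_i = -7, 13, -1, the continuity of S' gives the tridiagonal system
  1·σ_0 + 4·σ_1 + 1·σ_2 = 6(Δ_1 - Δ_0) = 120
  1·σ_1 + 4·σ_2 + 1·σ_3 = 6(Δ_2 - Δ_1) = -84
Natural end conditions: σ_0 = σ_3 = 0.
Solving the tridiagonal system: σ_0 = 0, σ_1 = 188/5, σ_2 = -152/5, σ_3 = 0.
On [4, 5], S'(x) = b_2 + 2c_2·(x - 4) + 3d_2·(x - 4)² with b_2 = Δ_2 - h_2(2σ_2 + σ_3)/6 = 137/15, c_2 = σ_2/2 = -76/5, d_2 = (σ_3 - σ_2)/(6h_2) = 76/15. So S'(4) = 137/15.

9.1333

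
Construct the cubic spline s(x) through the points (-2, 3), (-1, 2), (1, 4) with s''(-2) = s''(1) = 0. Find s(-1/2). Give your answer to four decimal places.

With m_i denoting the second derivative at x_i, h_i = 1, 2, and Δ_i = (y_(i+1) − y_i)/h_i = -1, 1:
  1·m_0 + 6·m_1 + 2·m_2 = 6(Δ_1 - Δ_0) = 12
Natural end conditions: m_0 = m_2 = 0.
Solving: m_0 = 0, m_1 = 2, m_2 = 0.
On [-1, 1], s(x) = 2 - 1/3·(x + 1) + 1·(x + 1)² - 1/6·(x + 1)³.
With (x + 1) = 1/2: s(-1/2) = 33/16.

2.0625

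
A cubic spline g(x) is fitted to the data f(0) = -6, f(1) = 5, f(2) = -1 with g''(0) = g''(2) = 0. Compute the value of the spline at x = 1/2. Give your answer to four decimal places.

1.0938

Put M_i = g'' at the i-th knot. Here h = (1, 1) and Δ = (11, -6), so the interior equations h_(i-1)·M_(i-1) + 2(h_(i-1)+h_i)·M_i + h_i·M_(i+1) = 6(Δ_i − Δ_(i-1)) read
  1·M_0 + 4·M_1 + 1·M_2 = 6(Δ_1 - Δ_0) = -102
Natural end conditions: M_0 = M_2 = 0.
Hence M_0 = 0, M_1 = -51/2, M_2 = 0.
On [0, 1], g(x) = -6 + 61/4·x + 0·x² - 17/4·x³.
With x = 1/2: g(1/2) = 35/32.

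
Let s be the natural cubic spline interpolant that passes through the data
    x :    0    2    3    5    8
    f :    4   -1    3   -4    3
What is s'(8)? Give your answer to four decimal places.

5.1600

Write M_i for s''(x_i). With h_i = 2, 1, 2, 3 and divided differences Δ_i = -5/2, 4, -7/2, 7/3, the continuity of s' gives the tridiagonal system
  2·M_0 + 6·M_1 + 1·M_2 = 6(Δ_1 - Δ_0) = 39
  1·M_1 + 6·M_2 + 2·M_3 = 6(Δ_2 - Δ_1) = -45
  2·M_2 + 10·M_3 + 3·M_4 = 6(Δ_3 - Δ_2) = 35
Natural end conditions: M_0 = M_4 = 0.
Solving: M_0 = 0, M_1 = 1352/163, M_2 = -1755/163, M_3 = 1843/326, M_4 = 0.
On [5, 8], s'(x) = b_3 + 2c_3·(x - 5) + 3d_3·(x - 5)² with b_3 = Δ_3 - h_3(2M_3 + M_4)/6 = -3247/978, c_3 = M_3/2 = 1843/652, d_3 = (M_4 - M_3)/(6h_3) = -1843/5868. So s'(8) = 10093/1956.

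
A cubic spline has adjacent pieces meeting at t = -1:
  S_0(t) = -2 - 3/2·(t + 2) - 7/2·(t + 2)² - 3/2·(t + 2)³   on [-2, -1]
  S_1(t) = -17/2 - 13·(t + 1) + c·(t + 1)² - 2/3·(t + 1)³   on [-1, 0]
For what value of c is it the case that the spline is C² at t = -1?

S_0''(t) = -7 - 9·(t + 2), so S_0''(-1) = -16. On the right, S_1''(-1) = 2c, so c = -8.

-8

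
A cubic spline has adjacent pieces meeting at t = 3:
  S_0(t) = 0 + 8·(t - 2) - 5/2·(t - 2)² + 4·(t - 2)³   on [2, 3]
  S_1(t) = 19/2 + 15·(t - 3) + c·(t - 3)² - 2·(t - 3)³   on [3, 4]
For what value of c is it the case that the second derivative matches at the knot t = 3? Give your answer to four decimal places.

9.5000

S_0''(t) = -5 + 24·(t - 2), so S_0''(3) = 19. On the right, S_1''(3) = 2c, so c = 19/2.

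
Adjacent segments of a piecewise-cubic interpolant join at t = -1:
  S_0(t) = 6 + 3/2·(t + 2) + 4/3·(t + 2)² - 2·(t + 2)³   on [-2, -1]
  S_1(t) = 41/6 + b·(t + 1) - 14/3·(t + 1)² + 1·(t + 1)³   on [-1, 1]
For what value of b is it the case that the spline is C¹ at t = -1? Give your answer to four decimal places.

S_0'(t) = 3/2 + 8/3·(t + 2) - 6·(t + 2)², so S_0'(-1) = -11/6. On the right, S_1'(-1) = b, so b = -11/6.

-1.8333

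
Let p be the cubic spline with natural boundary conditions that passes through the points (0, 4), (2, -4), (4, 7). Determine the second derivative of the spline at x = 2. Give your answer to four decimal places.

7.1250

Put m_i = p'' at the i-th knot. Here h = (2, 2) and Δ = (-4, 11/2), so the interior equations h_(i-1)·m_(i-1) + 2(h_(i-1)+h_i)·m_i + h_i·m_(i+1) = 6(Δ_i − Δ_(i-1)) read
  2·m_0 + 8·m_1 + 2·m_2 = 6(Δ_1 - Δ_0) = 57
Natural end conditions: m_0 = m_2 = 0.
Solving: m_0 = 0, m_1 = 57/8, m_2 = 0.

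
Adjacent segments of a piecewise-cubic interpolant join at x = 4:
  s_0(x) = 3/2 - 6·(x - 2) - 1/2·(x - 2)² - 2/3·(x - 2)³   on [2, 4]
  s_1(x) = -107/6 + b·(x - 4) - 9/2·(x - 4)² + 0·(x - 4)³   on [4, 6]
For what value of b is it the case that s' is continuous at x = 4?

s_0'(x) = -6 - 1·(x - 2) - 2·(x - 2)², so s_0'(4) = -16. On the right, s_1'(4) = b, so b = -16.

-16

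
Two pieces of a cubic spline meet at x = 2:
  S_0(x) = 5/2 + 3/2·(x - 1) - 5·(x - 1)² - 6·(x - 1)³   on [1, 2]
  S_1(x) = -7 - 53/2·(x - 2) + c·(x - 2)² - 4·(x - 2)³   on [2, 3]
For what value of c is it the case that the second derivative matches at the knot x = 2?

S_0''(x) = -10 - 36·(x - 1), so S_0''(2) = -46. On the right, S_1''(2) = 2c, so c = -23.

-23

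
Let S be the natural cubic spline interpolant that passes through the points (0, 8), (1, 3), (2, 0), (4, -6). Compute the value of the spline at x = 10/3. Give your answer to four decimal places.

-3.8969

Let m_i = S''(x_i). Step sizes h_i = 1, 1, 2; slopes of the chords Δ_i = (y_(i+1) - y_i)/h_i = -5, -3, -3.
  1·m_0 + 4·m_1 + 1·m_2 = 6(Δ_1 - Δ_0) = 12
  1·m_1 + 6·m_2 + 2·m_3 = 6(Δ_2 - Δ_1) = 0
Natural end conditions: m_0 = m_3 = 0.
Hence m_0 = 0, m_1 = 72/23, m_2 = -12/23, m_3 = 0.
On [2, 4], S(x) = 0 - 61/23·(x - 2) - 6/23·(x - 2)² + 1/23·(x - 2)³.
With (x - 2) = 4/3: S(10/3) = -2420/621.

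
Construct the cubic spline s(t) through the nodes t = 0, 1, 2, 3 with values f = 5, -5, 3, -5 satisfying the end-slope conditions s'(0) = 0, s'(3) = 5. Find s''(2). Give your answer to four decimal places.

-54.2667

With m_i denoting the second derivative at x_i, h_i = 1, 1, 1, and Δ_i = (y_(i+1) − y_i)/h_i = -10, 8, -8:
  1·m_0 + 4·m_1 + 1·m_2 = 6(Δ_1 - Δ_0) = 108
  1·m_1 + 4·m_2 + 1·m_3 = 6(Δ_2 - Δ_1) = -96
Clamped end conditions give two more equations: 2h_0·m_0 + h_0·m_1 = 6(Δ_0 - s'(0)) = -60 and h_2·m_2 + 2h_2·m_3 = 6(s'(3) - Δ_2) = 78.
Hence m_0 = -862/15, m_1 = 824/15, m_2 = -814/15, m_3 = 992/15.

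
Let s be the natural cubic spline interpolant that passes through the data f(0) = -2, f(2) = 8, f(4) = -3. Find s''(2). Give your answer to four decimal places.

-7.8750

Write M_i for s''(x_i). With h_i = 2, 2 and divided differences Δ_i = 5, -11/2, the continuity of s' gives the tridiagonal system
  2·M_0 + 8·M_1 + 2·M_2 = 6(Δ_1 - Δ_0) = -63
Natural end conditions: M_0 = M_2 = 0.
Hence M_0 = 0, M_1 = -63/8, M_2 = 0.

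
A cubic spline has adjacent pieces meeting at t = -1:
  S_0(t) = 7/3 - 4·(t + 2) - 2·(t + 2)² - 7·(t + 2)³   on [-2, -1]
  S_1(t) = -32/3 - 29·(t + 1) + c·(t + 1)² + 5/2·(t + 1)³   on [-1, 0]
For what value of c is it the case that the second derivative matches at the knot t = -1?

-23

S_0''(t) = -4 - 42·(t + 2), so S_0''(-1) = -46. On the right, S_1''(-1) = 2c, so c = -23.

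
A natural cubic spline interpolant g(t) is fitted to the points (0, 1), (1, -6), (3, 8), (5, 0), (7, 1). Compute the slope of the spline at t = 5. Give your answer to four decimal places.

-4.2073

With M_i denoting the second derivative at x_i, h_i = 1, 2, 2, 2, and Δ_i = (y_(i+1) − y_i)/h_i = -7, 7, -4, 1/2:
  1·M_0 + 6·M_1 + 2·M_2 = 6(Δ_1 - Δ_0) = 84
  2·M_1 + 8·M_2 + 2·M_3 = 6(Δ_2 - Δ_1) = -66
  2·M_2 + 8·M_3 + 2·M_4 = 6(Δ_3 - Δ_2) = 27
Natural end conditions: M_0 = M_4 = 0.
Forward elimination and back-substitution give M_0 = 0, M_1 = 1551/82, M_2 = -1209/82, M_3 = 579/82, M_4 = 0.
On [5, 7], g'(t) = b_3 + 2c_3·(t - 5) + 3d_3·(t - 5)² with b_3 = Δ_3 - h_3(2M_3 + M_4)/6 = -345/82, c_3 = M_3/2 = 579/164, d_3 = (M_4 - M_3)/(6h_3) = -193/328. So g'(5) = -345/82.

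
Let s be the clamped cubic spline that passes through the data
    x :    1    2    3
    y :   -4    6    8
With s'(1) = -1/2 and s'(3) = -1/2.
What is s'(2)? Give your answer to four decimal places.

Let σ_i = s''(x_i). Step sizes h_i = 1, 1; slopes of the chords Δ_i = (y_(i+1) - y_i)/h_i = 10, 2.
  1·σ_0 + 4·σ_1 + 1·σ_2 = 6(Δ_1 - Δ_0) = -48
Clamped end conditions give two more equations: 2h_0·σ_0 + h_0·σ_1 = 6(Δ_0 - s'(1)) = 63 and h_1·σ_1 + 2h_1·σ_2 = 6(s'(3) - Δ_1) = -15.
Solving: σ_0 = 87/2, σ_1 = -24, σ_2 = 9/2.
On [2, 3], s'(x) = b_1 + 2c_1·(x - 2) + 3d_1·(x - 2)² with b_1 = Δ_1 - h_1(2σ_1 + σ_2)/6 = 37/4, c_1 = σ_1/2 = -12, d_1 = (σ_2 - σ_1)/(6h_1) = 19/4. So s'(2) = 37/4.

9.2500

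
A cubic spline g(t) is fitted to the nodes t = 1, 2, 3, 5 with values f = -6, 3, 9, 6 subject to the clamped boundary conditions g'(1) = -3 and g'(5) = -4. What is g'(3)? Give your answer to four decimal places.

Write M_i for g''(x_i). With h_i = 1, 1, 2 and divided differences Δ_i = 9, 6, -3/2, the continuity of g' gives the tridiagonal system
  1·M_0 + 4·M_1 + 1·M_2 = 6(Δ_1 - Δ_0) = -18
  1·M_1 + 6·M_2 + 2·M_3 = 6(Δ_2 - Δ_1) = -45
Clamped end conditions give two more equations: 2h_0·M_0 + h_0·M_1 = 6(Δ_0 - g'(1)) = 72 and h_2·M_2 + 2h_2·M_3 = 6(g'(5) - Δ_2) = -15.
Solving the tridiagonal system: M_0 = 947/22, M_1 = -155/11, M_2 = -103/22, M_3 = -31/22.
On [3, 5], g'(t) = b_2 + 2c_2·(t - 3) + 3d_2·(t - 3)² with b_2 = Δ_2 - h_2(2M_2 + M_3)/6 = 23/11, c_2 = M_2/2 = -103/44, d_2 = (M_3 - M_2)/(6h_2) = 3/11. So g'(3) = 23/11.

2.0909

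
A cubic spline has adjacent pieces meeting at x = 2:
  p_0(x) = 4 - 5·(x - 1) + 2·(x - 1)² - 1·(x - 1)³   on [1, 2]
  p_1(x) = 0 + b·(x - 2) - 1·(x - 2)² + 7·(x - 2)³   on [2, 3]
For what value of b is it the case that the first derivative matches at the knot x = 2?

p_0'(x) = -5 + 4·(x - 1) - 3·(x - 1)², so p_0'(2) = -4. On the right, p_1'(2) = b, so b = -4.

-4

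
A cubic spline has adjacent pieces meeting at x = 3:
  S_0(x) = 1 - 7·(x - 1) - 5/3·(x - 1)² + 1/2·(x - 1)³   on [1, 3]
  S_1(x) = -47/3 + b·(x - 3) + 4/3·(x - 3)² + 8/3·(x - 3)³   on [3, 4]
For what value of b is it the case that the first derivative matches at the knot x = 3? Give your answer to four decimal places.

S_0'(x) = -7 - 10/3·(x - 1) + 3/2·(x - 1)², so S_0'(3) = -23/3. On the right, S_1'(3) = b, so b = -23/3.

-7.6667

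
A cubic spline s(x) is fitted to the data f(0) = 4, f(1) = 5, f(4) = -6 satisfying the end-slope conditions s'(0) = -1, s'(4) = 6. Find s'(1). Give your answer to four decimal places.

-0.6250

Write M_i for s''(x_i). With h_i = 1, 3 and divided differences Δ_i = 1, -11/3, the continuity of s' gives the tridiagonal system
  1·M_0 + 8·M_1 + 3·M_2 = 6(Δ_1 - Δ_0) = -28
Clamped end conditions give two more equations: 2h_0·M_0 + h_0·M_1 = 6(Δ_0 - s'(0)) = 12 and h_1·M_1 + 2h_1·M_2 = 6(s'(4) - Δ_1) = 58.
Hence M_0 = 45/4, M_1 = -21/2, M_2 = 179/12.
On [1, 4], s'(x) = b_1 + 2c_1·(x - 1) + 3d_1·(x - 1)² with b_1 = Δ_1 - h_1(2M_1 + M_2)/6 = -5/8, c_1 = M_1/2 = -21/4, d_1 = (M_2 - M_1)/(6h_1) = 305/216. So s'(1) = -5/8.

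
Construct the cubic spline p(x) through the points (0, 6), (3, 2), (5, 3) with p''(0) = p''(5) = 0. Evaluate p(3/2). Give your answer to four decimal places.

Let M_i = p''(x_i). Step sizes h_i = 3, 2; slopes of the chords Δ_i = (y_(i+1) - y_i)/h_i = -4/3, 1/2.
  3·M_0 + 10·M_1 + 2·M_2 = 6(Δ_1 - Δ_0) = 11
Natural end conditions: M_0 = M_2 = 0.
Forward elimination and back-substitution give M_0 = 0, M_1 = 11/10, M_2 = 0.
On [0, 3], p(x) = 6 - 113/60·x + 0·x² + 11/180·x³.
With x = 3/2: p(3/2) = 541/160.

3.3813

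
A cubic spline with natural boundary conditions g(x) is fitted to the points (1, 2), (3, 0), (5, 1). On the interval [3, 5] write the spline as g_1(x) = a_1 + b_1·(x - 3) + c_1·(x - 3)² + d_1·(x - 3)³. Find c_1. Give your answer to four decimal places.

Let M_i = g''(x_i). Step sizes h_i = 2, 2; slopes of the chords Δ_i = (y_(i+1) - y_i)/h_i = -1, 1/2.
  2·M_0 + 8·M_1 + 2·M_2 = 6(Δ_1 - Δ_0) = 9
Natural end conditions: M_0 = M_2 = 0.
Forward elimination and back-substitution give M_0 = 0, M_1 = 9/8, M_2 = 0.
On [3, 5], with g_1(x) = a_1 + b_1·(x - 3) + c_1·(x - 3)² + d_1·(x - 3)³: c_1 = M_1/2 = 9/16, d_1 = (M_2 - M_1)/(6h_1) = -3/32, b_1 = Δ_1 - h_1(2M_1 + M_2)/6 = -1/4.

0.5625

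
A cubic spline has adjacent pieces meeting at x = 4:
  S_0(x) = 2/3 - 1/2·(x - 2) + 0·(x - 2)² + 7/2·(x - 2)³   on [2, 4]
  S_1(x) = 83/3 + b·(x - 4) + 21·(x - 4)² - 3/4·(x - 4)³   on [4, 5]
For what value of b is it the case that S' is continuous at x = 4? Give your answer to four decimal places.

41.5000

S_0'(x) = -1/2 + 0·(x - 2) + 21/2·(x - 2)², so S_0'(4) = 83/2. On the right, S_1'(4) = b, so b = 83/2.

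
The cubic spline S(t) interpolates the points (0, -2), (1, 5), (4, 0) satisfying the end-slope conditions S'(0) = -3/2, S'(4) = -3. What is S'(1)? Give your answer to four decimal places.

8.1875

Put m_i = S'' at the i-th knot. Here h = (1, 3) and Δ = (7, -5/3), so the interior equations h_(i-1)·m_(i-1) + 2(h_(i-1)+h_i)·m_i + h_i·m_(i+1) = 6(Δ_i − Δ_(i-1)) read
  1·m_0 + 8·m_1 + 3·m_2 = 6(Δ_1 - Δ_0) = -52
Clamped end conditions give two more equations: 2h_0·m_0 + h_0·m_1 = 6(Δ_0 - S'(0)) = 51 and h_1·m_1 + 2h_1·m_2 = 6(S'(4) - Δ_1) = -8.
Solving: m_0 = 253/8, m_1 = -49/4, m_2 = 115/24.
On [1, 4], S'(t) = b_1 + 2c_1·(t - 1) + 3d_1·(t - 1)² with b_1 = Δ_1 - h_1(2m_1 + m_2)/6 = 131/16, c_1 = m_1/2 = -49/8, d_1 = (m_2 - m_1)/(6h_1) = 409/432. So S'(1) = 131/16.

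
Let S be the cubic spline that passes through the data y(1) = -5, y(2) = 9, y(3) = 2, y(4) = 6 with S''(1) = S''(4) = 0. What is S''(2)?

Let M_i = S''(x_i). Step sizes h_i = 1, 1, 1; slopes of the chords Δ_i = (y_(i+1) - y_i)/h_i = 14, -7, 4.
  1·M_0 + 4·M_1 + 1·M_2 = 6(Δ_1 - Δ_0) = -126
  1·M_1 + 4·M_2 + 1·M_3 = 6(Δ_2 - Δ_1) = 66
Natural end conditions: M_0 = M_3 = 0.
Solving the tridiagonal system: M_0 = 0, M_1 = -38, M_2 = 26, M_3 = 0.

-38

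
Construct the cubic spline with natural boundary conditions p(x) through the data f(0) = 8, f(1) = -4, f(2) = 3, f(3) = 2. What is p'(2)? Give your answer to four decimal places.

5.8000

Write M_i for p''(x_i). With h_i = 1, 1, 1 and divided differences Δ_i = -12, 7, -1, the continuity of p' gives the tridiagonal system
  1·M_0 + 4·M_1 + 1·M_2 = 6(Δ_1 - Δ_0) = 114
  1·M_1 + 4·M_2 + 1·M_3 = 6(Δ_2 - Δ_1) = -48
Natural end conditions: M_0 = M_3 = 0.
Solving the tridiagonal system: M_0 = 0, M_1 = 168/5, M_2 = -102/5, M_3 = 0.
On [2, 3], p'(x) = b_2 + 2c_2·(x - 2) + 3d_2·(x - 2)² with b_2 = Δ_2 - h_2(2M_2 + M_3)/6 = 29/5, c_2 = M_2/2 = -51/5, d_2 = (M_3 - M_2)/(6h_2) = 17/5. So p'(2) = 29/5.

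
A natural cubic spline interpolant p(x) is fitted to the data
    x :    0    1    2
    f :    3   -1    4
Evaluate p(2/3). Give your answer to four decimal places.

Let σ_i = p''(x_i). Step sizes h_i = 1, 1; slopes of the chords Δ_i = (y_(i+1) - y_i)/h_i = -4, 5.
  1·σ_0 + 4·σ_1 + 1·σ_2 = 6(Δ_1 - Δ_0) = 54
Natural end conditions: σ_0 = σ_2 = 0.
Solving: σ_0 = 0, σ_1 = 27/2, σ_2 = 0.
On [0, 1], p(x) = 3 - 25/4·x + 0·x² + 9/4·x³.
With x = 2/3: p(2/3) = -1/2.

-0.5000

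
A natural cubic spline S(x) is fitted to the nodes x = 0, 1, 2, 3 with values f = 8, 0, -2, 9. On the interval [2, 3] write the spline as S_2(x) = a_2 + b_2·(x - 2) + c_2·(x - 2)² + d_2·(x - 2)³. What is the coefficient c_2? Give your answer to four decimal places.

9.2000

Put σ_i = S'' at the i-th knot. Here h = (1, 1, 1) and Δ = (-8, -2, 11), so the interior equations h_(i-1)·σ_(i-1) + 2(h_(i-1)+h_i)·σ_i + h_i·σ_(i+1) = 6(Δ_i − Δ_(i-1)) read
  1·σ_0 + 4·σ_1 + 1·σ_2 = 6(Δ_1 - Δ_0) = 36
  1·σ_1 + 4·σ_2 + 1·σ_3 = 6(Δ_2 - Δ_1) = 78
Natural end conditions: σ_0 = σ_3 = 0.
Solving the tridiagonal system: σ_0 = 0, σ_1 = 22/5, σ_2 = 92/5, σ_3 = 0.
On [2, 3], with S_2(x) = a_2 + b_2·(x - 2) + c_2·(x - 2)² + d_2·(x - 2)³: c_2 = σ_2/2 = 46/5, d_2 = (σ_3 - σ_2)/(6h_2) = -46/15, b_2 = Δ_2 - h_2(2σ_2 + σ_3)/6 = 73/15.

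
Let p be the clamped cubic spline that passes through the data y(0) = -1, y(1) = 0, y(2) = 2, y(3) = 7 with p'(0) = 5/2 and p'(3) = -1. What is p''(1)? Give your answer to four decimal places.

Write M_i for p''(x_i). With h_i = 1, 1, 1 and divided differences Δ_i = 1, 2, 5, the continuity of p' gives the tridiagonal system
  1·M_0 + 4·M_1 + 1·M_2 = 6(Δ_1 - Δ_0) = 6
  1·M_1 + 4·M_2 + 1·M_3 = 6(Δ_2 - Δ_1) = 18
Clamped end conditions give two more equations: 2h_0·M_0 + h_0·M_1 = 6(Δ_0 - p'(0)) = -9 and h_2·M_2 + 2h_2·M_3 = 6(p'(3) - Δ_2) = -36.
Solving: M_0 = -68/15, M_1 = 1/15, M_2 = 154/15, M_3 = -347/15.

0.0667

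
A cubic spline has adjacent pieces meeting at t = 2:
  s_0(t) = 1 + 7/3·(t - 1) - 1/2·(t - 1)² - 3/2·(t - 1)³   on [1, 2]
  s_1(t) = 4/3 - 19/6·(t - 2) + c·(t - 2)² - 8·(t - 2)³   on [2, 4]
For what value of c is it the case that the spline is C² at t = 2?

s_0''(t) = -1 - 9·(t - 1), so s_0''(2) = -10. On the right, s_1''(2) = 2c, so c = -5.

-5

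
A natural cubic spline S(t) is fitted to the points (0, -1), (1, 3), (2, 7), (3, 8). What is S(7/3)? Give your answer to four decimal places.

7.6296

Write σ_i for S''(x_i). With h_i = 1, 1, 1 and divided differences Δ_i = 4, 4, 1, the continuity of S' gives the tridiagonal system
  1·σ_0 + 4·σ_1 + 1·σ_2 = 6(Δ_1 - Δ_0) = 0
  1·σ_1 + 4·σ_2 + 1·σ_3 = 6(Δ_2 - Δ_1) = -18
Natural end conditions: σ_0 = σ_3 = 0.
Hence σ_0 = 0, σ_1 = 6/5, σ_2 = -24/5, σ_3 = 0.
On [2, 3], S(t) = 7 + 13/5·(t - 2) - 12/5·(t - 2)² + 4/5·(t - 2)³.
With (t - 2) = 1/3: S(7/3) = 206/27.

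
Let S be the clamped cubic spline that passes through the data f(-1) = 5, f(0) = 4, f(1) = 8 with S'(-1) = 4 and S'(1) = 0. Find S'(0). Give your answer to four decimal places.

1.2500

Write M_i for S''(x_i). With h_i = 1, 1 and divided differences Δ_i = -1, 4, the continuity of S' gives the tridiagonal system
  1·M_0 + 4·M_1 + 1·M_2 = 6(Δ_1 - Δ_0) = 30
Clamped end conditions give two more equations: 2h_0·M_0 + h_0·M_1 = 6(Δ_0 - S'(-1)) = -30 and h_1·M_1 + 2h_1·M_2 = 6(S'(1) - Δ_1) = -24.
Forward elimination and back-substitution give M_0 = -49/2, M_1 = 19, M_2 = -43/2.
On [0, 1], S'(t) = b_1 + 2c_1·t + 3d_1·t² with b_1 = Δ_1 - h_1(2M_1 + M_2)/6 = 5/4, c_1 = M_1/2 = 19/2, d_1 = (M_2 - M_1)/(6h_1) = -27/4. So S'(0) = 5/4.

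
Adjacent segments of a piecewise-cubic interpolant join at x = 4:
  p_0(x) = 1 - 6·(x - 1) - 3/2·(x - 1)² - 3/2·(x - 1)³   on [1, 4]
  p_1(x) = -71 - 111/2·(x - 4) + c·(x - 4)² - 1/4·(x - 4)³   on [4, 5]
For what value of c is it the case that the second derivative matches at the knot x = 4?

-15

p_0''(x) = -3 - 9·(x - 1), so p_0''(4) = -30. On the right, p_1''(4) = 2c, so c = -15.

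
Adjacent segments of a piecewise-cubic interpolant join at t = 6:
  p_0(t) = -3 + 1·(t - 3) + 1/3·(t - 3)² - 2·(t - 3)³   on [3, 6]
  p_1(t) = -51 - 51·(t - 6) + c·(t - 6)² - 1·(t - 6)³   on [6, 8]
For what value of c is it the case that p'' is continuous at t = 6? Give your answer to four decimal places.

p_0''(t) = 2/3 - 12·(t - 3), so p_0''(6) = -106/3. On the right, p_1''(6) = 2c, so c = -53/3.

-17.6667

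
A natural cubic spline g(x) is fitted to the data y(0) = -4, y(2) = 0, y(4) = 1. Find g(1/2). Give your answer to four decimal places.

With M_i denoting the second derivative at x_i, h_i = 2, 2, and Δ_i = (y_(i+1) − y_i)/h_i = 2, 1/2:
  2·M_0 + 8·M_1 + 2·M_2 = 6(Δ_1 - Δ_0) = -9
Natural end conditions: M_0 = M_2 = 0.
Solving the tridiagonal system: M_0 = 0, M_1 = -9/8, M_2 = 0.
On [0, 2], g(x) = -4 + 19/8·x + 0·x² - 3/32·x³.
With x = 1/2: g(1/2) = -723/256.

-2.8242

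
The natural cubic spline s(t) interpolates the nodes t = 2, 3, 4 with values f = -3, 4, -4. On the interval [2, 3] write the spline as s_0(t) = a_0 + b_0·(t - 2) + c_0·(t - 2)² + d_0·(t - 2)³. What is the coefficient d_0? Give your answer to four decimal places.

Write m_i for s''(x_i). With h_i = 1, 1 and divided differences Δ_i = 7, -8, the continuity of s' gives the tridiagonal system
  1·m_0 + 4·m_1 + 1·m_2 = 6(Δ_1 - Δ_0) = -90
Natural end conditions: m_0 = m_2 = 0.
Solving: m_0 = 0, m_1 = -45/2, m_2 = 0.
On [2, 3], with s_0(t) = a_0 + b_0·(t - 2) + c_0·(t - 2)² + d_0·(t - 2)³: c_0 = m_0/2 = 0, d_0 = (m_1 - m_0)/(6h_0) = -15/4, b_0 = Δ_0 - h_0(2m_0 + m_1)/6 = 43/4.

-3.7500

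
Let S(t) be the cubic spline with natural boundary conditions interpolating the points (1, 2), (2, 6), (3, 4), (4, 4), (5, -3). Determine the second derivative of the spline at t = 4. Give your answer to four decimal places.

-12.7500

Let m_i = S''(x_i). Step sizes h_i = 1, 1, 1, 1; slopes of the chords Δ_i = (y_(i+1) - y_i)/h_i = 4, -2, 0, -7.
  1·m_0 + 4·m_1 + 1·m_2 = 6(Δ_1 - Δ_0) = -36
  1·m_1 + 4·m_2 + 1·m_3 = 6(Δ_2 - Δ_1) = 12
  1·m_2 + 4·m_3 + 1·m_4 = 6(Δ_3 - Δ_2) = -42
Natural end conditions: m_0 = m_4 = 0.
Solving: m_0 = 0, m_1 = -45/4, m_2 = 9, m_3 = -51/4, m_4 = 0.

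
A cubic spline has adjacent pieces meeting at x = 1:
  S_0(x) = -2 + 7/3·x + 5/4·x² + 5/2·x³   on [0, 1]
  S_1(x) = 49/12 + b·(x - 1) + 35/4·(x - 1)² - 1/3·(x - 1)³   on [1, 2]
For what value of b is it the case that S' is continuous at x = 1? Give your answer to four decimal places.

12.3333

S_0'(x) = 7/3 + 5/2·x + 15/2·x², so S_0'(1) = 37/3. On the right, S_1'(1) = b, so b = 37/3.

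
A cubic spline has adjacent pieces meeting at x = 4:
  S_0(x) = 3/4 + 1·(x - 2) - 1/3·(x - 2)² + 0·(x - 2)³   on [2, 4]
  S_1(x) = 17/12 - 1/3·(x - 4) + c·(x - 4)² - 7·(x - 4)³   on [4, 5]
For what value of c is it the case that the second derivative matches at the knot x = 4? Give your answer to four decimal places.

-0.3333

S_0''(x) = -2/3 + 0·(x - 2), so S_0''(4) = -2/3. On the right, S_1''(4) = 2c, so c = -1/3.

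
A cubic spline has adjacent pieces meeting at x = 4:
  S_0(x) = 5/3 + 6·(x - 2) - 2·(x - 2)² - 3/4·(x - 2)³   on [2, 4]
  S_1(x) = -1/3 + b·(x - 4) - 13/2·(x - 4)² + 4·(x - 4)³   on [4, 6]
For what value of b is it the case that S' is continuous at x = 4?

-11

S_0'(x) = 6 - 4·(x - 2) - 9/4·(x - 2)², so S_0'(4) = -11. On the right, S_1'(4) = b, so b = -11.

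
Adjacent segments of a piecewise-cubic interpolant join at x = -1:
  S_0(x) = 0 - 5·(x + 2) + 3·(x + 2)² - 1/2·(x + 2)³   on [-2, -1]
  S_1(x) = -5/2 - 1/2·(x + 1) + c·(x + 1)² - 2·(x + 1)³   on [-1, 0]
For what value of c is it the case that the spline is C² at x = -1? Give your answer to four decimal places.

S_0''(x) = 6 - 3·(x + 2), so S_0''(-1) = 3. On the right, S_1''(-1) = 2c, so c = 3/2.

1.5000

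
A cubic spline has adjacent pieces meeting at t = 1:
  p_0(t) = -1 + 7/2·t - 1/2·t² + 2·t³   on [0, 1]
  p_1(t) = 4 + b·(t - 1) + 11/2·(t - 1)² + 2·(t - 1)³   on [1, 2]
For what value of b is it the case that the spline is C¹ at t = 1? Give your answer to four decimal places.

p_0'(t) = 7/2 - 1·t + 6·t², so p_0'(1) = 17/2. On the right, p_1'(1) = b, so b = 17/2.

8.5000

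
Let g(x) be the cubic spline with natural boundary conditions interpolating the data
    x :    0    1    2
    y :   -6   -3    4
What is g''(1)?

Write m_i for g''(x_i). With h_i = 1, 1 and divided differences Δ_i = 3, 7, the continuity of g' gives the tridiagonal system
  1·m_0 + 4·m_1 + 1·m_2 = 6(Δ_1 - Δ_0) = 24
Natural end conditions: m_0 = m_2 = 0.
Forward elimination and back-substitution give m_0 = 0, m_1 = 6, m_2 = 0.

6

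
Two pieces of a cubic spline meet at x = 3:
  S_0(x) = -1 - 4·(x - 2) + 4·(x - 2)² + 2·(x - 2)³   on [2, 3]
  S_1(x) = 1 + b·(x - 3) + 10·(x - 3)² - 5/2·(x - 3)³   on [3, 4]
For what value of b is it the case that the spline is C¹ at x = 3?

10

S_0'(x) = -4 + 8·(x - 2) + 6·(x - 2)², so S_0'(3) = 10. On the right, S_1'(3) = b, so b = 10.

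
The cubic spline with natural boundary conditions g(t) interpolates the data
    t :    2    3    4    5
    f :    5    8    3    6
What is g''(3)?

-16

With m_i denoting the second derivative at x_i, h_i = 1, 1, 1, and Δ_i = (y_(i+1) − y_i)/h_i = 3, -5, 3:
  1·m_0 + 4·m_1 + 1·m_2 = 6(Δ_1 - Δ_0) = -48
  1·m_1 + 4·m_2 + 1·m_3 = 6(Δ_2 - Δ_1) = 48
Natural end conditions: m_0 = m_3 = 0.
Solving the tridiagonal system: m_0 = 0, m_1 = -16, m_2 = 16, m_3 = 0.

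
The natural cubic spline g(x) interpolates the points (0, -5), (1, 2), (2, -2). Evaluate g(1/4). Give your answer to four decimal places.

-2.6055

Let m_i = g''(x_i). Step sizes h_i = 1, 1; slopes of the chords Δ_i = (y_(i+1) - y_i)/h_i = 7, -4.
  1·m_0 + 4·m_1 + 1·m_2 = 6(Δ_1 - Δ_0) = -66
Natural end conditions: m_0 = m_2 = 0.
Forward elimination and back-substitution give m_0 = 0, m_1 = -33/2, m_2 = 0.
On [0, 1], g(x) = -5 + 39/4·x + 0·x² - 11/4·x³.
With x = 1/4: g(1/4) = -667/256.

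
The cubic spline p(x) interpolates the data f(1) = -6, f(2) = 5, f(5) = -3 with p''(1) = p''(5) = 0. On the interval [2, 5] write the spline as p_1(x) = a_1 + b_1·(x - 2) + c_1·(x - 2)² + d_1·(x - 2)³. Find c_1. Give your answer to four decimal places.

-5.1250

Put M_i = p'' at the i-th knot. Here h = (1, 3) and Δ = (11, -8/3), so the interior equations h_(i-1)·M_(i-1) + 2(h_(i-1)+h_i)·M_i + h_i·M_(i+1) = 6(Δ_i − Δ_(i-1)) read
  1·M_0 + 8·M_1 + 3·M_2 = 6(Δ_1 - Δ_0) = -82
Natural end conditions: M_0 = M_2 = 0.
Hence M_0 = 0, M_1 = -41/4, M_2 = 0.
On [2, 5], with p_1(x) = a_1 + b_1·(x - 2) + c_1·(x - 2)² + d_1·(x - 2)³: c_1 = M_1/2 = -41/8, d_1 = (M_2 - M_1)/(6h_1) = 41/72, b_1 = Δ_1 - h_1(2M_1 + M_2)/6 = 91/12.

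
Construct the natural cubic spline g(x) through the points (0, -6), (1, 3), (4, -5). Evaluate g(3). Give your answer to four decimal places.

1.5556

With M_i denoting the second derivative at x_i, h_i = 1, 3, and Δ_i = (y_(i+1) − y_i)/h_i = 9, -8/3:
  1·M_0 + 8·M_1 + 3·M_2 = 6(Δ_1 - Δ_0) = -70
Natural end conditions: M_0 = M_2 = 0.
Solving the tridiagonal system: M_0 = 0, M_1 = -35/4, M_2 = 0.
On [1, 4], g(x) = 3 + 73/12·(x - 1) - 35/8·(x - 1)² + 35/72·(x - 1)³.
With (x - 1) = 2: g(3) = 14/9.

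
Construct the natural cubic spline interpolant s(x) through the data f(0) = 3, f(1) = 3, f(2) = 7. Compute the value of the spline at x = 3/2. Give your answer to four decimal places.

4.6250

Write m_i for s''(x_i). With h_i = 1, 1 and divided differences Δ_i = 0, 4, the continuity of s' gives the tridiagonal system
  1·m_0 + 4·m_1 + 1·m_2 = 6(Δ_1 - Δ_0) = 24
Natural end conditions: m_0 = m_2 = 0.
Forward elimination and back-substitution give m_0 = 0, m_1 = 6, m_2 = 0.
On [1, 2], s(x) = 3 + 2·(x - 1) + 3·(x - 1)² - 1·(x - 1)³.
With (x - 1) = 1/2: s(3/2) = 37/8.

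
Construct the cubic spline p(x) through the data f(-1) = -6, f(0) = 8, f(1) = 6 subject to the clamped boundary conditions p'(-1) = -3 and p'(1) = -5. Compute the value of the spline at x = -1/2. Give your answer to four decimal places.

-0.7500

With M_i denoting the second derivative at x_i, h_i = 1, 1, and Δ_i = (y_(i+1) − y_i)/h_i = 14, -2:
  1·M_0 + 4·M_1 + 1·M_2 = 6(Δ_1 - Δ_0) = -96
Clamped end conditions give two more equations: 2h_0·M_0 + h_0·M_1 = 6(Δ_0 - p'(-1)) = 102 and h_1·M_1 + 2h_1·M_2 = 6(p'(1) - Δ_1) = -18.
Hence M_0 = 74, M_1 = -46, M_2 = 14.
On [-1, 0], p(x) = -6 - 3·(x + 1) + 37·(x + 1)² - 20·(x + 1)³.
With (x + 1) = 1/2: p(-1/2) = -3/4.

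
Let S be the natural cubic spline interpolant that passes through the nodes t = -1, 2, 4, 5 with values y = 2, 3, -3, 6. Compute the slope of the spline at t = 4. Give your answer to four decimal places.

4.4762

With M_i denoting the second derivative at x_i, h_i = 3, 2, 1, and Δ_i = (y_(i+1) − y_i)/h_i = 1/3, -3, 9:
  3·M_0 + 10·M_1 + 2·M_2 = 6(Δ_1 - Δ_0) = -20
  2·M_1 + 6·M_2 + 1·M_3 = 6(Δ_2 - Δ_1) = 72
Natural end conditions: M_0 = M_3 = 0.
Hence M_0 = 0, M_1 = -33/7, M_2 = 95/7, M_3 = 0.
On [4, 5], S'(t) = b_2 + 2c_2·(t - 4) + 3d_2·(t - 4)² with b_2 = Δ_2 - h_2(2M_2 + M_3)/6 = 94/21, c_2 = M_2/2 = 95/14, d_2 = (M_3 - M_2)/(6h_2) = -95/42. So S'(4) = 94/21.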